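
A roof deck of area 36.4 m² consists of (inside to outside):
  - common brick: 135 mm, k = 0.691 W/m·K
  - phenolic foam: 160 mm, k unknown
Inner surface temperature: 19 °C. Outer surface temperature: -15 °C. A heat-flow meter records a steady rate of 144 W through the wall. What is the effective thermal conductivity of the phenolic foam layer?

k ≈ 0.019 W/(m·K)

Model the wall as resistances in series:
R_common brick = L/(kA) = 0.135/(0.691×36.4) = 0.005367 K/W
Sum of known resistances R_other = 0.005367 K/W
Total R = ΔT/Q = 34/144 = 0.2361 K/W
R_phenolic foam = R_total − R_other = 0.2307 K/W
k = L/(R·A) = 0.16/(0.2307×36.4)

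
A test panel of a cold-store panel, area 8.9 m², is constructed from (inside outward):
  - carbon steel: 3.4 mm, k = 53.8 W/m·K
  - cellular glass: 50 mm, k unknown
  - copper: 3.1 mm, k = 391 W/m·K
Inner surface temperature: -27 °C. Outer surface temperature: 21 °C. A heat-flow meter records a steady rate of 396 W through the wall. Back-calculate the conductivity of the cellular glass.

Series thermal resistances:
R_carbon steel = L/(kA) = 0.0034/(53.8×8.9) = 7.101×10^-6 K/W
R_copper = L/(kA) = 0.0031/(391×8.9) = 8.908×10^-7 K/W
Sum of known resistances R_other = 7.992×10^-6 K/W
Total R = ΔT/Q = 48/396 = 0.1212 K/W
R_cellular glass = R_total − R_other = 0.1212 K/W
k = L/(R·A) = 0.05/(0.1212×8.9)

k ≈ 0.0464 W/(m·K)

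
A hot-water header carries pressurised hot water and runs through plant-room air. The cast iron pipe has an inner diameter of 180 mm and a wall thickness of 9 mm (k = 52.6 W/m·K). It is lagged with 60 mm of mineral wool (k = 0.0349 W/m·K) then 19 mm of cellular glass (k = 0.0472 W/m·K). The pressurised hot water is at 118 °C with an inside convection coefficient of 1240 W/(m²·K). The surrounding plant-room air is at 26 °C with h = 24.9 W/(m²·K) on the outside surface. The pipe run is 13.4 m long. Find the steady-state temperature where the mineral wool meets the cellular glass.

Per-layer cylindrical resistances, series-summed:
R_inner film = 1/(h_i·2πr₁L) = 1/(1240×2π×0.09×13.4) = 1.064×10^-4 K/W
R_cast iron pipe wall = ln(99/90)/(2π×52.6×13.4) = 2.152×10^-5 K/W
R_mineral wool = ln(159/99)/(2π×0.0349×13.4) = 0.1612 K/W
R_cellular glass = ln(178/159)/(2π×0.0472×13.4) = 0.0284 K/W
R_outer film = 1/(h_o·2πr_oL) = 1/(24.9×2π×0.178×13.4) = 0.00268 K/W
R_total = 0.1925 K/W
Q = ΔT/R_total = 92/0.1925
Q = 478 W
T_interface = T_inner − Q·ΣR(inner→interface) = 118 − 478×0.1614

T ≈ 40.9 °C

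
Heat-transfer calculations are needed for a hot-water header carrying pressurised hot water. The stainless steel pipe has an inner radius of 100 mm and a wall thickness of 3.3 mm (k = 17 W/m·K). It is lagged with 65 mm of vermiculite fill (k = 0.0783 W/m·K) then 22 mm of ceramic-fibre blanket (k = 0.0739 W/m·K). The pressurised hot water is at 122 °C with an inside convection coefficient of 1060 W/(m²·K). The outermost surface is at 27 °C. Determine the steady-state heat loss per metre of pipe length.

q′ ≈ 75.5 W/m

Per-layer cylindrical resistances, series-summed:
R_inner film = 1/(h_i·2πr₁L) = 1/(1060×2π×0.1×1) = 0.001501 K/W
R_stainless steel pipe wall = ln(103.3/100)/(2π×17×1) = 3.04×10^-4 K/W
R_vermiculite fill = ln(168.3/103.3)/(2π×0.0783×1) = 0.9921 K/W
R_ceramic-fibre blanket = ln(190.3/168.3)/(2π×0.0739×1) = 0.2646 K/W
R_total = 1.259 K/W
Q = ΔT/R_total = 95/1.259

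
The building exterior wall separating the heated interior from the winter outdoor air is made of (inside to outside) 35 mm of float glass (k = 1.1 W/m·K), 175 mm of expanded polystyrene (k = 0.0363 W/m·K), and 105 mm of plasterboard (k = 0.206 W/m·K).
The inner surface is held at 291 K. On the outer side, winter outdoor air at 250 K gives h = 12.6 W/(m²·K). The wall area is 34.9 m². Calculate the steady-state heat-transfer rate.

Q ≈ 263 W

Thermal resistances in series:
R_float glass = L/(kA) = 0.035/(1.1×34.9) = 9.117×10^-4 K/W
R_expanded polystyrene = L/(kA) = 0.175/(0.0363×34.9) = 0.1381 K/W
R_plasterboard = L/(kA) = 0.105/(0.206×34.9) = 0.0146 K/W
R_outer film = 1/(h_o·A) = 1/(12.6×34.9) = 0.002274 K/W
R_total = 0.1559 K/W
Q = ΔT / R_total = 41 / 0.1559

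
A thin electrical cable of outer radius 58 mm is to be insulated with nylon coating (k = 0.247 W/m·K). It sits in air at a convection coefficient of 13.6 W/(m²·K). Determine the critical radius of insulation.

r_cr ≈ 18.2 mm

For a cylinder r_cr = k/h = 0.247/13.6
r_cr = 18.2 mm; since the bare radius (58 mm) is above r_cr, any added insulation will reduce heat loss.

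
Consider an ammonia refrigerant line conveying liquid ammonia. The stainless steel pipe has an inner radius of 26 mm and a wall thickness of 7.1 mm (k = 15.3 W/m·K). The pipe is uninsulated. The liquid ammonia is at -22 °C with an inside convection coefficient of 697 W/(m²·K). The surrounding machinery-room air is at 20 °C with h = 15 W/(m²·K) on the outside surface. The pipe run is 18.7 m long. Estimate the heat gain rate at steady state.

Q ≈ 2370 W

Radial resistances (cylindrical: R_cond = ln(r_o/r_i)/(2πkL), R_conv = 1/(h·2πrL)):
R_inner film = 1/(h_i·2πr₁L) = 1/(697×2π×0.026×18.7) = 4.696×10^-4 K/W
R_stainless steel pipe wall = ln(33.1/26)/(2π×15.3×18.7) = 1.343×10^-4 K/W
R_outer film = 1/(h_o·2πr_oL) = 1/(15×2π×0.0331×18.7) = 0.01714 K/W
R_total = 0.01775 K/W
Q = ΔT/R_total = 42/0.01775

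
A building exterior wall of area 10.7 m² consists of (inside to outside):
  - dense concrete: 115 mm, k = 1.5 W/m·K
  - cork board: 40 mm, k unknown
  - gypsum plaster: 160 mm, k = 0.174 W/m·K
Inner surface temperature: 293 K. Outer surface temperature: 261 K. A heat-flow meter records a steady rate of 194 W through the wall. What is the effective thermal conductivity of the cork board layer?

Model the wall as resistances in series:
R_dense concrete = L/(kA) = 0.115/(1.5×10.7) = 0.007165 K/W
R_gypsum plaster = L/(kA) = 0.16/(0.174×10.7) = 0.08594 K/W
Sum of known resistances R_other = 0.0931 K/W
Total R = ΔT/Q = 32/194 = 0.1649 K/W
R_cork board = R_total − R_other = 0.07185 K/W
k = L/(R·A) = 0.04/(0.07185×10.7)

k ≈ 0.052 W/(m·K)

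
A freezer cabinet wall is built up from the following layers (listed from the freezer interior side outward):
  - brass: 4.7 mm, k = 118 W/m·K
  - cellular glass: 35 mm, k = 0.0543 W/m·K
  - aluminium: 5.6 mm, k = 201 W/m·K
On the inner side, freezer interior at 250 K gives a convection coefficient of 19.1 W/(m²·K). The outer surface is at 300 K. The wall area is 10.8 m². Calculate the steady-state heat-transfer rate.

Using the resistance-network approach (series):
R_inner film = 1/(h_i·A) = 1/(19.1×10.8) = 0.004848 K/W
R_brass = L/(kA) = 0.0047/(118×10.8) = 3.688×10^-6 K/W
R_cellular glass = L/(kA) = 0.035/(0.0543×10.8) = 0.05968 K/W
R_aluminium = L/(kA) = 0.0056/(201×10.8) = 2.58×10^-6 K/W
R_total = 0.06454 K/W
Q = ΔT / R_total = 50 / 0.06454

Q ≈ 775 W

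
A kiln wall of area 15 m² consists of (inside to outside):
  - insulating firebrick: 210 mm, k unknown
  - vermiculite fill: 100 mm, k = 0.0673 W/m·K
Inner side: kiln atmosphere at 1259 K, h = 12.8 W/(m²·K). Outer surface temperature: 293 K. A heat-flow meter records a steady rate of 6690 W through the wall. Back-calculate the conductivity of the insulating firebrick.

Using the resistance-network approach (series):
R_inner film = 1/(h_i·A) = 1/(12.8×15) = 0.005208 K/W
R_vermiculite fill = L/(kA) = 0.1/(0.0673×15) = 0.09906 K/W
Sum of known resistances R_other = 0.1043 K/W
Total R = ΔT/Q = 966/6690 = 0.1444 K/W
R_insulating firebrick = R_total − R_other = 0.04013 K/W
k = L/(R·A) = 0.21/(0.04013×15)

k ≈ 0.349 W/(m·K)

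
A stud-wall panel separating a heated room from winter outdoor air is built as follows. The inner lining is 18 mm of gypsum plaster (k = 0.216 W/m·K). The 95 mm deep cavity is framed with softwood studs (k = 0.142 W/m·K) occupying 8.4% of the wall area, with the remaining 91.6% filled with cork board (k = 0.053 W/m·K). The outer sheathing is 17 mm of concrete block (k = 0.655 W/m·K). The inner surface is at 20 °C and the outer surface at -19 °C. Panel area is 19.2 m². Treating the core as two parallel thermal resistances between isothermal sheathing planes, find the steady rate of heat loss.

Sheathing layers in series; stud and cavity paths in parallel between them.
R_inner = 0.018/(0.216×19.2) = 0.00434 K/W
R_stud  = 0.095/(0.142×0.084×19.2) = 0.4148 K/W
R_cav   = 0.095/(0.053×0.916×19.2) = 0.1019 K/W
1/R_core = 1/R_stud + 1/R_cav → R_core = 0.08182 K/W
R_outer = 0.017/(0.655×19.2) = 0.001352 K/W
R_total = 0.08751 K/W
Q = ΔT/R_total = 39/0.08751

Q ≈ 446 W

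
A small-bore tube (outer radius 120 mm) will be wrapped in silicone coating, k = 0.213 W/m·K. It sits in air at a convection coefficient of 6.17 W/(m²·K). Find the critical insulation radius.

For a cylinder r_cr = k/h = 0.213/6.17
r_cr = 34.5 mm; since the bare radius (120 mm) is above r_cr, any added insulation will reduce heat loss.

r_cr ≈ 34.5 mm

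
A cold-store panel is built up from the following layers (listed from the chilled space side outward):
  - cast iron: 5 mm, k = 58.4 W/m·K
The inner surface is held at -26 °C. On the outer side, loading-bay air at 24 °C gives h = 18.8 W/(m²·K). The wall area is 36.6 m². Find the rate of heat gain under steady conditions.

Series thermal resistances:
R_cast iron = L/(kA) = 0.005/(58.4×36.6) = 2.339×10^-6 K/W
R_outer film = 1/(h_o·A) = 1/(18.8×36.6) = 0.001453 K/W
R_total = 0.001456 K/W
Q = ΔT / R_total = 50 / 0.001456

Q ≈ 34300 W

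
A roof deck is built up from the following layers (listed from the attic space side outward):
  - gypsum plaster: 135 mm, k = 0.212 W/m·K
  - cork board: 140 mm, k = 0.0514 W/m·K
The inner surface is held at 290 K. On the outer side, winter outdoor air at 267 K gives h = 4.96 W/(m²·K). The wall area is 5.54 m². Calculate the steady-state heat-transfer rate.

Treating each layer as a thermal resistance in series:
R_gypsum plaster = L/(kA) = 0.135/(0.212×5.54) = 0.1149 K/W
R_cork board = L/(kA) = 0.14/(0.0514×5.54) = 0.4916 K/W
R_outer film = 1/(h_o·A) = 1/(4.96×5.54) = 0.03639 K/W
R_total = 0.643 K/W
Q = ΔT / R_total = 23 / 0.643

Q ≈ 35.8 W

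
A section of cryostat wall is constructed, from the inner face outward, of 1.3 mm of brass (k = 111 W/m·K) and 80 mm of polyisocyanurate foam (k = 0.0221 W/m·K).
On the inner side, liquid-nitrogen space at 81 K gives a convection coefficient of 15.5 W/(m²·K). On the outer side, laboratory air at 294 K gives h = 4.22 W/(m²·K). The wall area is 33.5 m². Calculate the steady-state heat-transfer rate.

Q ≈ 1820 W

Model the wall as resistances in series:
R_inner film = 1/(h_i·A) = 1/(15.5×33.5) = 0.001926 K/W
R_brass = L/(kA) = 0.0013/(111×33.5) = 3.496×10^-7 K/W
R_polyisocyanurate foam = L/(kA) = 0.08/(0.0221×33.5) = 0.1081 K/W
R_outer film = 1/(h_o·A) = 1/(4.22×33.5) = 0.007074 K/W
R_total = 0.1171 K/W
Q = ΔT / R_total = 213 / 0.1171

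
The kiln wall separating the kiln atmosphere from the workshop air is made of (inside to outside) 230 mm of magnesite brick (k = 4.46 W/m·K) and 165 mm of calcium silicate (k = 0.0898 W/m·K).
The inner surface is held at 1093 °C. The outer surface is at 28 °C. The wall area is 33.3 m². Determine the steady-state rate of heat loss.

Q ≈ 18800 W

Using the resistance-network approach (series):
R_magnesite brick = L/(kA) = 0.23/(4.46×33.3) = 0.001549 K/W
R_calcium silicate = L/(kA) = 0.165/(0.0898×33.3) = 0.05518 K/W
R_total = 0.05673 K/W
Q = ΔT / R_total = 1065 / 0.05673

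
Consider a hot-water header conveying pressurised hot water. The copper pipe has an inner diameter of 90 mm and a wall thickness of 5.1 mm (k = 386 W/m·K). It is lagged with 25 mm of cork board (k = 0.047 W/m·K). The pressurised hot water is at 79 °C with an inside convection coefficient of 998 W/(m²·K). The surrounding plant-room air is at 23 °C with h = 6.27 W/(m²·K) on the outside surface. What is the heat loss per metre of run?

q′ ≈ 32.7 W/m

For a radial system each layer contributes R = ln(r_out/r_in)/(2πkL); films add R = 1/(hA).
R_inner film = 1/(h_i·2πr₁L) = 1/(998×2π×0.045×1) = 0.003544 K/W
R_copper pipe wall = ln(50.1/45)/(2π×386×1) = 4.427×10^-5 K/W
R_cork board = ln(75.1/50.1)/(2π×0.047×1) = 1.371 K/W
R_outer film = 1/(h_o·2πr_oL) = 1/(6.27×2π×0.0751×1) = 0.338 K/W
R_total = 1.712 K/W
Q = ΔT/R_total = 56/1.712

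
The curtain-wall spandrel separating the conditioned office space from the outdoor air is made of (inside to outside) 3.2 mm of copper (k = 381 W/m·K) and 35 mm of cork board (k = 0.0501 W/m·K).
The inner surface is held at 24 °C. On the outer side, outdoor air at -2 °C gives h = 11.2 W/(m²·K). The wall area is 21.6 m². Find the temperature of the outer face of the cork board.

T ≈ 0.946 °C

Series thermal resistances:
R_copper = L/(kA) = 0.0032/(381×21.6) = 3.888×10^-7 K/W
R_cork board = L/(kA) = 0.035/(0.0501×21.6) = 0.03234 K/W
R_outer film = 1/(h_o·A) = 1/(11.2×21.6) = 0.004134 K/W
R_total = 0.03648 K/W;  Q = ΔT/R_total = 26/0.03648 = 712.8 W
T_interface = T_inner − Q·ΣR(inner→interface) = 24 − 713×0.03234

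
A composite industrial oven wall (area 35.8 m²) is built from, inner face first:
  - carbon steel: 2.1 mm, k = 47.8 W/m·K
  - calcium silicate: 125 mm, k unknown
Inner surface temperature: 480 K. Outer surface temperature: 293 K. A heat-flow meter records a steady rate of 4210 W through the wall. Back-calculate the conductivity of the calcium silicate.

Model the wall as resistances in series:
R_carbon steel = L/(kA) = 0.0021/(47.8×35.8) = 1.227×10^-6 K/W
Sum of known resistances R_other = 1.227×10^-6 K/W
Total R = ΔT/Q = 187/4210 = 0.04442 K/W
R_calcium silicate = R_total − R_other = 0.04442 K/W
k = L/(R·A) = 0.125/(0.04442×35.8)

k ≈ 0.0786 W/(m·K)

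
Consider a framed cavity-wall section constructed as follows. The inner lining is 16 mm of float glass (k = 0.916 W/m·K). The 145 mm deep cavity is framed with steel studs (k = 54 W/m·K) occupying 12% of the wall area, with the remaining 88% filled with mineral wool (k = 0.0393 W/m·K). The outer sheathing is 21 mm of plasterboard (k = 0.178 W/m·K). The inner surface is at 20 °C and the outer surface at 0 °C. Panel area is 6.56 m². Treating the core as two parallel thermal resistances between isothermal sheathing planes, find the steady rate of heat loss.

Q ≈ 832 W

Sheathing layers in series; stud and cavity paths in parallel between them.
R_inner = 0.016/(0.916×6.56) = 0.002663 K/W
R_stud  = 0.145/(54×0.12×6.56) = 0.003411 K/W
R_cav   = 0.145/(0.0393×0.88×6.56) = 0.6391 K/W
1/R_core = 1/R_stud + 1/R_cav → R_core = 0.003393 K/W
R_outer = 0.021/(0.178×6.56) = 0.01798 K/W
R_total = 0.02404 K/W
Q = ΔT/R_total = 20/0.02404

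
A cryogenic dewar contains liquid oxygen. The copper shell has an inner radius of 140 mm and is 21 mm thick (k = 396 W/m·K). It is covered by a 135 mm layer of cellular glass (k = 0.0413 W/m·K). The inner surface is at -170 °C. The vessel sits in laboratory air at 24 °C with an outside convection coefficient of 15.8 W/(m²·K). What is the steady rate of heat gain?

For a spherical shell R = (1/r₁ − 1/r₂)/(4πk); film R = 1/(h·4πr²). In series:
R_copper shell = (1/0.14 − 1/0.161)/(4π×396) = 1.872×10^-4 K/W
R_cellular glass = (1/0.161 − 1/0.296)/(4π×0.0413) = 5.458 K/W
R_outer film = 1/(h·4πr_o²) = 1/(15.8×4π×0.296²) = 0.05748 K/W
R_total = 5.516 K/W
Q = ΔT/R_total = 194/5.516

Q ≈ 35.2 W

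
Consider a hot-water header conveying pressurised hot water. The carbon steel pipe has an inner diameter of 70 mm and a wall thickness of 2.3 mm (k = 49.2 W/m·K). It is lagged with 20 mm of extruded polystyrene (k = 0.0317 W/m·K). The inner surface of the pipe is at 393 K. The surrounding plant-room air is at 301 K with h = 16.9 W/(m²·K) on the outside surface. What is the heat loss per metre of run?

Radial resistances (cylindrical: R_cond = ln(r_o/r_i)/(2πkL), R_conv = 1/(h·2πrL)):
R_carbon steel pipe wall = ln(37.3/35)/(2π×49.2×1) = 2.059×10^-4 K/W
R_extruded polystyrene = ln(57.3/37.3)/(2π×0.0317×1) = 2.155 K/W
R_outer film = 1/(h_o·2πr_oL) = 1/(16.9×2π×0.0573×1) = 0.1644 K/W
R_total = 2.32 K/W
Q = ΔT/R_total = 92/2.32

q′ ≈ 39.7 W/m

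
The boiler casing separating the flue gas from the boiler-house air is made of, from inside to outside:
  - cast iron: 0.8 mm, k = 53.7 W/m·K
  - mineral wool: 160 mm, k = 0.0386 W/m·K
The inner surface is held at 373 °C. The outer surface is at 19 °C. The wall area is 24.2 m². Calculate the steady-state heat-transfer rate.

Using the resistance-network approach (series):
R_cast iron = L/(kA) = 0.0008/(53.7×24.2) = 6.156×10^-7 K/W
R_mineral wool = L/(kA) = 0.16/(0.0386×24.2) = 0.1713 K/W
R_total = 0.1713 K/W
Q = ΔT / R_total = 354 / 0.1713

Q ≈ 2070 W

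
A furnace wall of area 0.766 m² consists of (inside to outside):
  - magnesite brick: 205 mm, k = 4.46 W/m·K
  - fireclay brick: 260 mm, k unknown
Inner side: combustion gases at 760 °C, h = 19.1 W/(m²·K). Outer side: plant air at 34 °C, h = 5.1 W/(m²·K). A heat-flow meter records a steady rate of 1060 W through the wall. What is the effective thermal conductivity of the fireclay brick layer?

Series thermal resistances:
R_inner film = 1/(h_i·A) = 1/(19.1×0.766) = 0.06835 K/W
R_magnesite brick = L/(kA) = 0.205/(4.46×0.766) = 0.06001 K/W
R_outer film = 1/(h_o·A) = 1/(5.1×0.766) = 0.256 K/W
Sum of known resistances R_other = 0.3843 K/W
Total R = ΔT/Q = 726/1060 = 0.6849 K/W
R_fireclay brick = R_total − R_other = 0.3006 K/W
k = L/(R·A) = 0.26/(0.3006×0.766)

k ≈ 1.13 W/(m·K)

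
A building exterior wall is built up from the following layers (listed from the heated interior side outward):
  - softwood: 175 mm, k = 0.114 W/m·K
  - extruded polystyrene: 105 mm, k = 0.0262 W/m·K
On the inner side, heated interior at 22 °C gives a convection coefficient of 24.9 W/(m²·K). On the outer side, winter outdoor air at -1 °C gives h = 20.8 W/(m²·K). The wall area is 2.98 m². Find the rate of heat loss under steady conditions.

Q ≈ 12.2 W

Thermal resistances in series:
R_inner film = 1/(h_i·A) = 1/(24.9×2.98) = 0.01348 K/W
R_softwood = L/(kA) = 0.175/(0.114×2.98) = 0.5151 K/W
R_extruded polystyrene = L/(kA) = 0.105/(0.0262×2.98) = 1.345 K/W
R_outer film = 1/(h_o·A) = 1/(20.8×2.98) = 0.01613 K/W
R_total = 1.89 K/W
Q = ΔT / R_total = 23 / 1.89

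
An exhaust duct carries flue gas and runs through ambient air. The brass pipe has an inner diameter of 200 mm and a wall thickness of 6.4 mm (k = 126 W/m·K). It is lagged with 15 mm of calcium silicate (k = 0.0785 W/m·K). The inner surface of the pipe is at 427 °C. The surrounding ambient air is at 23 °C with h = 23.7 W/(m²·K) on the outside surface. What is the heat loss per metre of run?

Cylindrical conduction, so R = ln(r₂/r₁)/(2πkL) per layer, in series:
R_brass pipe wall = ln(106.4/100)/(2π×126×1) = 7.836×10^-5 K/W
R_calcium silicate = ln(121.4/106.4)/(2π×0.0785×1) = 0.2674 K/W
R_outer film = 1/(h_o·2πr_oL) = 1/(23.7×2π×0.1214×1) = 0.05532 K/W
R_total = 0.3228 K/W
Q = ΔT/R_total = 404/0.3228

q′ ≈ 1250 W/m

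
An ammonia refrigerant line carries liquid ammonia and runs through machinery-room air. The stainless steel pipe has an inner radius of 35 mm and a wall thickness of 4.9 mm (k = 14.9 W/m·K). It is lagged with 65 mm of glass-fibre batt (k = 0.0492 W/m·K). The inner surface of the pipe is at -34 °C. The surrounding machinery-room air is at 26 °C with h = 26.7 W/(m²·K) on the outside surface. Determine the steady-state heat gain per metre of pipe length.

For a radial system each layer contributes R = ln(r_out/r_in)/(2πkL); films add R = 1/(hA).
R_stainless steel pipe wall = ln(39.9/35)/(2π×14.9×1) = 0.0014 K/W
R_glass-fibre batt = ln(104.9/39.9)/(2π×0.0492×1) = 3.127 K/W
R_outer film = 1/(h_o·2πr_oL) = 1/(26.7×2π×0.1049×1) = 0.05682 K/W
R_total = 3.185 K/W
Q = ΔT/R_total = 60/3.185

q′ ≈ 18.8 W/m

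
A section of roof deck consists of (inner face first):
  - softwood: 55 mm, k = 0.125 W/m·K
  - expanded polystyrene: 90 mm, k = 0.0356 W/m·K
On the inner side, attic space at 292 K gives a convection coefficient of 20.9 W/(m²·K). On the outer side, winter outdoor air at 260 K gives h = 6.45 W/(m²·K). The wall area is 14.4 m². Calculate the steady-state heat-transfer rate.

Q ≈ 145 W

Thermal resistances in series:
R_inner film = 1/(h_i·A) = 1/(20.9×14.4) = 0.003323 K/W
R_softwood = L/(kA) = 0.055/(0.125×14.4) = 0.03056 K/W
R_expanded polystyrene = L/(kA) = 0.09/(0.0356×14.4) = 0.1756 K/W
R_outer film = 1/(h_o·A) = 1/(6.45×14.4) = 0.01077 K/W
R_total = 0.2202 K/W
Q = ΔT / R_total = 32 / 0.2202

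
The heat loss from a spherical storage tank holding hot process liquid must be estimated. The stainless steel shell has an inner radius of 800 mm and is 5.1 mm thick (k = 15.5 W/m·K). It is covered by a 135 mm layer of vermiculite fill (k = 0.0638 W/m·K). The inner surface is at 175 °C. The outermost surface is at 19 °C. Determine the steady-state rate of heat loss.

Q ≈ 701 W

For a spherical shell R = (1/r₁ − 1/r₂)/(4πk); film R = 1/(h·4πr²). In series:
R_stainless steel shell = (1/0.8 − 1/0.8051)/(4π×15.5) = 4.065×10^-5 K/W
R_vermiculite fill = (1/0.8051 − 1/0.9401)/(4π×0.0638) = 0.2225 K/W
R_total = 0.2225 K/W
Q = ΔT/R_total = 156/0.2225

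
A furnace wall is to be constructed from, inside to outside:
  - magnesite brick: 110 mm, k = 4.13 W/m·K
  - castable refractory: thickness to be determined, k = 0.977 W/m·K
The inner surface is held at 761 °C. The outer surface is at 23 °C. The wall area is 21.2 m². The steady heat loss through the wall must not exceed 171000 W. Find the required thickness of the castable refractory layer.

L ≈ 63.4 mm

Thermal resistances in series:
R_magnesite brick = L/(kA) = 0.11/(4.13×21.2) = 0.001256 K/W
Sum of the known resistances R_other = 0.001256 K/W
Required total resistance R_tot = ΔT/Q_allow = 738/171000 = 0.004316 K/W
R_castable refractory = R_tot − R_other = 0.003059 K/W
L = R·k·A = 0.003059×0.977×21.2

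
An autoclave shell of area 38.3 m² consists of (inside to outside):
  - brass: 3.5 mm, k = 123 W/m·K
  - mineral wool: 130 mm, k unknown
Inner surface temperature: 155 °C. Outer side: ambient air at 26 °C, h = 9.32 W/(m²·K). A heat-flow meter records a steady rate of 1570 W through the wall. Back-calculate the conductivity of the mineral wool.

Series thermal resistances:
R_brass = L/(kA) = 0.0035/(123×38.3) = 7.43×10^-7 K/W
R_outer film = 1/(h_o·A) = 1/(9.32×38.3) = 0.002801 K/W
Sum of known resistances R_other = 0.002802 K/W
Total R = ΔT/Q = 129/1570 = 0.08217 K/W
R_mineral wool = R_total − R_other = 0.07936 K/W
k = L/(R·A) = 0.13/(0.07936×38.3)

k ≈ 0.0428 W/(m·K)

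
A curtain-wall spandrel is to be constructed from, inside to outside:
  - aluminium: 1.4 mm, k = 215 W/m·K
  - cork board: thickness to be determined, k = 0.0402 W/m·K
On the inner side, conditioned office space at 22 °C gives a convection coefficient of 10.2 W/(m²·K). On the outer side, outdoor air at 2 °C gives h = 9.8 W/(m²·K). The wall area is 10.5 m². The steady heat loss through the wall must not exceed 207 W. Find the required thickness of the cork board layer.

L ≈ 32.7 mm

Series thermal resistances:
R_inner film = 1/(h_i·A) = 1/(10.2×10.5) = 0.009337 K/W
R_aluminium = L/(kA) = 0.0014/(215×10.5) = 6.202×10^-7 K/W
R_outer film = 1/(h_o·A) = 1/(9.8×10.5) = 0.009718 K/W
Sum of the known resistances R_other = 0.01906 K/W
Required total resistance R_tot = ΔT/Q_allow = 20/207 = 0.09662 K/W
R_cork board = R_tot − R_other = 0.07756 K/W
L = R·k·A = 0.07756×0.0402×10.5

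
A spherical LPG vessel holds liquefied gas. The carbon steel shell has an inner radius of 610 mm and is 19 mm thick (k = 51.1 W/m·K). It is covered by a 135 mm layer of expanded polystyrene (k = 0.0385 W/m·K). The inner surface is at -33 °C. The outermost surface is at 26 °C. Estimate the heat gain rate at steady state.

Q ≈ 102 W

For a spherical shell R = (1/r₁ − 1/r₂)/(4πk); film R = 1/(h·4πr²). In series:
R_carbon steel shell = (1/0.61 − 1/0.629)/(4π×51.1) = 7.712×10^-5 K/W
R_expanded polystyrene = (1/0.629 − 1/0.764)/(4π×0.0385) = 0.5807 K/W
R_total = 0.5807 K/W
Q = ΔT/R_total = 59/0.5807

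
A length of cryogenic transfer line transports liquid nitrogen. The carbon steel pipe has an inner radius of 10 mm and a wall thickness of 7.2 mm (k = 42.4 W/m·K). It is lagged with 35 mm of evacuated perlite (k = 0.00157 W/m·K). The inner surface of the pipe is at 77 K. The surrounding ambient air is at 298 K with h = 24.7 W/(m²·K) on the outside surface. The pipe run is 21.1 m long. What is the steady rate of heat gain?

Treating each annulus and film as a series resistance:
R_carbon steel pipe wall = ln(17.2/10)/(2π×42.4×21.1) = 9.648×10^-5 K/W
R_evacuated perlite = ln(52.2/17.2)/(2π×0.00157×21.1) = 5.334 K/W
R_outer film = 1/(h_o·2πr_oL) = 1/(24.7×2π×0.0522×21.1) = 0.00585 K/W
R_total = 5.34 K/W
Q = ΔT/R_total = 221/5.34

Q ≈ 41.4 W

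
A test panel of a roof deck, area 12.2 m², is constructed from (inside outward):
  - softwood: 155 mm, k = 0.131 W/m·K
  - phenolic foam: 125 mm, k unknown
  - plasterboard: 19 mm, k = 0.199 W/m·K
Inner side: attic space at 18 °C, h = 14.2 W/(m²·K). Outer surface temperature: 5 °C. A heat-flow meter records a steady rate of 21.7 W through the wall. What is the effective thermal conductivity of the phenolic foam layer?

Series thermal resistances:
R_inner film = 1/(h_i·A) = 1/(14.2×12.2) = 0.005772 K/W
R_softwood = L/(kA) = 0.155/(0.131×12.2) = 0.09698 K/W
R_plasterboard = L/(kA) = 0.019/(0.199×12.2) = 0.007826 K/W
Sum of known resistances R_other = 0.1106 K/W
Total R = ΔT/Q = 13/21.7 = 0.5991 K/W
R_phenolic foam = R_total − R_other = 0.4885 K/W
k = L/(R·A) = 0.125/(0.4885×12.2)

k ≈ 0.021 W/(m·K)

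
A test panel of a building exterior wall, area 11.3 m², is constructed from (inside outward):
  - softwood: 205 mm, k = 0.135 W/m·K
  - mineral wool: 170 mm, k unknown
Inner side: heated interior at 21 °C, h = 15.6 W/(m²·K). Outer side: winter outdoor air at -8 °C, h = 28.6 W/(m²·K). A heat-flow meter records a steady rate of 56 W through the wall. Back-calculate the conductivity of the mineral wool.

k ≈ 0.0401 W/(m·K)

Treating each layer as a thermal resistance in series:
R_inner film = 1/(h_i·A) = 1/(15.6×11.3) = 0.005673 K/W
R_softwood = L/(kA) = 0.205/(0.135×11.3) = 0.1344 K/W
R_outer film = 1/(h_o·A) = 1/(28.6×11.3) = 0.003094 K/W
Sum of known resistances R_other = 0.1431 K/W
Total R = ΔT/Q = 29/56 = 0.5179 K/W
R_mineral wool = R_total − R_other = 0.3747 K/W
k = L/(R·A) = 0.17/(0.3747×11.3)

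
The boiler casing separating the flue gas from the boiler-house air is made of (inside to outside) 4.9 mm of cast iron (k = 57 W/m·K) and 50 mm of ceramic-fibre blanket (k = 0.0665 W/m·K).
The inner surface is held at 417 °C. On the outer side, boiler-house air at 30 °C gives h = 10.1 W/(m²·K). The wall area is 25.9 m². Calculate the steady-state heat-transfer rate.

Model the wall as resistances in series:
R_cast iron = L/(kA) = 0.0049/(57×25.9) = 3.319×10^-6 K/W
R_ceramic-fibre blanket = L/(kA) = 0.05/(0.0665×25.9) = 0.02903 K/W
R_outer film = 1/(h_o·A) = 1/(10.1×25.9) = 0.003823 K/W
R_total = 0.03286 K/W
Q = ΔT / R_total = 387 / 0.03286

Q ≈ 11800 W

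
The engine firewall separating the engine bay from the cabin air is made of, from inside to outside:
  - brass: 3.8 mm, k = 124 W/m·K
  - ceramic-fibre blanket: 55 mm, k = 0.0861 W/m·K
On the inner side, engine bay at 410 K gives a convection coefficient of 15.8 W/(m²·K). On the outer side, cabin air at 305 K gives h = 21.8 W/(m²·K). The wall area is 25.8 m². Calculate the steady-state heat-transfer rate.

Model the wall as resistances in series:
R_inner film = 1/(h_i·A) = 1/(15.8×25.8) = 0.002453 K/W
R_brass = L/(kA) = 0.0038/(124×25.8) = 1.188×10^-6 K/W
R_ceramic-fibre blanket = L/(kA) = 0.055/(0.0861×25.8) = 0.02476 K/W
R_outer film = 1/(h_o·A) = 1/(21.8×25.8) = 0.001778 K/W
R_total = 0.02899 K/W
Q = ΔT / R_total = 105 / 0.02899

Q ≈ 3620 W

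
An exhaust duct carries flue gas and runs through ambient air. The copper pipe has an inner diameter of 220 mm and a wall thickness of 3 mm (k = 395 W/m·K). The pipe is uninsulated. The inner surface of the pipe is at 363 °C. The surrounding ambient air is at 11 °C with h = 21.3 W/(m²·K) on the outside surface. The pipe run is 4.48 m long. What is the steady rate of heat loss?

Cylindrical conduction, so R = ln(r₂/r₁)/(2πkL) per layer, in series:
R_copper pipe wall = ln(113/110)/(2π×395×4.48) = 2.42×10^-6 K/W
R_outer film = 1/(h_o·2πr_oL) = 1/(21.3×2π×0.113×4.48) = 0.01476 K/W
R_total = 0.01476 K/W
Q = ΔT/R_total = 352/0.01476

Q ≈ 23800 W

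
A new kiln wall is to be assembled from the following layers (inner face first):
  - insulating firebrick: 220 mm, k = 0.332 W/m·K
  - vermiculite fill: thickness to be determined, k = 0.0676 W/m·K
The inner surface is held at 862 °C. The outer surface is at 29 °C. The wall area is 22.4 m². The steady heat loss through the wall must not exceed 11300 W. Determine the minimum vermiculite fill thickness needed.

Series thermal resistances:
R_insulating firebrick = L/(kA) = 0.22/(0.332×22.4) = 0.02958 K/W
Sum of the known resistances R_other = 0.02958 K/W
Required total resistance R_tot = ΔT/Q_allow = 833/11300 = 0.07372 K/W
R_vermiculite fill = R_tot − R_other = 0.04413 K/W
L = R·k·A = 0.04413×0.0676×22.4

L ≈ 66.8 mm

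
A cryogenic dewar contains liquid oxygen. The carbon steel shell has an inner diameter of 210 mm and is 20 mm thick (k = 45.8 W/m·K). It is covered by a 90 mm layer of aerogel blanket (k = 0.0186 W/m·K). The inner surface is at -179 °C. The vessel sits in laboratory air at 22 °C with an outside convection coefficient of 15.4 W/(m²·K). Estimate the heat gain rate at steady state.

Each spherical layer contributes R = (1/r_i − 1/r_o)/(4πk):
R_carbon steel shell = (1/0.105 − 1/0.125)/(4π×45.8) = 0.002648 K/W
R_aerogel blanket = (1/0.125 − 1/0.215)/(4π×0.0186) = 14.33 K/W
R_outer film = 1/(h·4πr_o²) = 1/(15.4×4π×0.215²) = 0.1118 K/W
R_total = 14.44 K/W
Q = ΔT/R_total = 201/14.44

Q ≈ 13.9 W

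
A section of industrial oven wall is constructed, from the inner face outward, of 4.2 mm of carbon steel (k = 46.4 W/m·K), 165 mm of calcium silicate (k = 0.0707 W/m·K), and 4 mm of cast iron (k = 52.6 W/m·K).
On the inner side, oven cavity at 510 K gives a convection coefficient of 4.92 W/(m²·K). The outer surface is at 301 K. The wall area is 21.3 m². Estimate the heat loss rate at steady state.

Series thermal resistances:
R_inner film = 1/(h_i·A) = 1/(4.92×21.3) = 0.009542 K/W
R_carbon steel = L/(kA) = 0.0042/(46.4×21.3) = 4.25×10^-6 K/W
R_calcium silicate = L/(kA) = 0.165/(0.0707×21.3) = 0.1096 K/W
R_cast iron = L/(kA) = 0.004/(52.6×21.3) = 3.57×10^-6 K/W
R_total = 0.1191 K/W
Q = ΔT / R_total = 209 / 0.1191

Q ≈ 1750 W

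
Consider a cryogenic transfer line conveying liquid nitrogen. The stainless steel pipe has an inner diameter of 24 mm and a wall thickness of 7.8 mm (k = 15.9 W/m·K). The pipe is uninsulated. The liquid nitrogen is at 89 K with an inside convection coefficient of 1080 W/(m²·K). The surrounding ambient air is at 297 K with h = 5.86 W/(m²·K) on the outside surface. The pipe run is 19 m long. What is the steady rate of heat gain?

Treating each annulus and film as a series resistance:
R_inner film = 1/(h_i·2πr₁L) = 1/(1080×2π×0.012×19) = 6.463×10^-4 K/W
R_stainless steel pipe wall = ln(19.8/12)/(2π×15.9×19) = 2.638×10^-4 K/W
R_outer film = 1/(h_o·2πr_oL) = 1/(5.86×2π×0.0198×19) = 0.07219 K/W
R_total = 0.0731 K/W
Q = ΔT/R_total = 208/0.0731

Q ≈ 2850 W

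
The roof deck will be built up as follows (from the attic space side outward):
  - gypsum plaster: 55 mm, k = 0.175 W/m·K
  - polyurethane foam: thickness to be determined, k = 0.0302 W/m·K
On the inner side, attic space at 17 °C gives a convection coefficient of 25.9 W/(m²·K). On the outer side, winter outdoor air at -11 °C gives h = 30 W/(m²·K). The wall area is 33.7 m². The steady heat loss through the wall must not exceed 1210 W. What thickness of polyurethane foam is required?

L ≈ 11.9 mm

Series thermal resistances:
R_inner film = 1/(h_i·A) = 1/(25.9×33.7) = 0.001146 K/W
R_gypsum plaster = L/(kA) = 0.055/(0.175×33.7) = 0.009326 K/W
R_outer film = 1/(h_o·A) = 1/(30×33.7) = 9.891×10^-4 K/W
Sum of the known resistances R_other = 0.01146 K/W
Required total resistance R_tot = ΔT/Q_allow = 28/1210 = 0.02314 K/W
R_polyurethane foam = R_tot − R_other = 0.01168 K/W
L = R·k·A = 0.01168×0.0302×33.7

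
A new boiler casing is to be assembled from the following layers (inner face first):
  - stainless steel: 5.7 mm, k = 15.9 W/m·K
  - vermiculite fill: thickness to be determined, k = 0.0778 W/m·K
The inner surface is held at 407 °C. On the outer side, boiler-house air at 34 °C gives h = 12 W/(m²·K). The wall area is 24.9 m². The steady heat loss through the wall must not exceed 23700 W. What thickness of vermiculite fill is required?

Series thermal resistances:
R_stainless steel = L/(kA) = 0.0057/(15.9×24.9) = 1.44×10^-5 K/W
R_outer film = 1/(h_o·A) = 1/(12×24.9) = 0.003347 K/W
Sum of the known resistances R_other = 0.003361 K/W
Required total resistance R_tot = ΔT/Q_allow = 373/23700 = 0.01574 K/W
R_vermiculite fill = R_tot − R_other = 0.01238 K/W
L = R·k·A = 0.01238×0.0778×24.9

L ≈ 24 mm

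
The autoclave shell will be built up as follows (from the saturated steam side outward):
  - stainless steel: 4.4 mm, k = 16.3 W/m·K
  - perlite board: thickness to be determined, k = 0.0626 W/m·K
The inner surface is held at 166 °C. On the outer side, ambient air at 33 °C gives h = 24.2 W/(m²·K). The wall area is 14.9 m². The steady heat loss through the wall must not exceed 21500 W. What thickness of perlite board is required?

L ≈ 3.17 mm

Treating each layer as a thermal resistance in series:
R_stainless steel = L/(kA) = 0.0044/(16.3×14.9) = 1.812×10^-5 K/W
R_outer film = 1/(h_o·A) = 1/(24.2×14.9) = 0.002773 K/W
Sum of the known resistances R_other = 0.002791 K/W
Required total resistance R_tot = ΔT/Q_allow = 133/21500 = 0.006186 K/W
R_perlite board = R_tot − R_other = 0.003395 K/W
L = R·k·A = 0.003395×0.0626×14.9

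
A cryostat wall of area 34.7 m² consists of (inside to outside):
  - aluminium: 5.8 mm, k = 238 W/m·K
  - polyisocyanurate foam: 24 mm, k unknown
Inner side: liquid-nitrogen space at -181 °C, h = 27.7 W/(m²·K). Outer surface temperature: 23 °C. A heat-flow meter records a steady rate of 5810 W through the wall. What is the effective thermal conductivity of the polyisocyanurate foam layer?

Thermal resistances in series:
R_inner film = 1/(h_i·A) = 1/(27.7×34.7) = 0.00104 K/W
R_aluminium = L/(kA) = 0.0058/(238×34.7) = 7.023×10^-7 K/W
Sum of known resistances R_other = 0.001041 K/W
Total R = ΔT/Q = 204/5810 = 0.03511 K/W
R_polyisocyanurate foam = R_total − R_other = 0.03407 K/W
k = L/(R·A) = 0.024/(0.03407×34.7)

k ≈ 0.0203 W/(m·K)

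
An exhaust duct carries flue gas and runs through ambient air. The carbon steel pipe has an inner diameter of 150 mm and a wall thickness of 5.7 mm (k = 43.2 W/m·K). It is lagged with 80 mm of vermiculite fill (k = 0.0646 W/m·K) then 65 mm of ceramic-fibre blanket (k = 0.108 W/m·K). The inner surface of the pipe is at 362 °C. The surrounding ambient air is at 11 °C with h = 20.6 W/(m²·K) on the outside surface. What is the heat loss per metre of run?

For a radial system each layer contributes R = ln(r_out/r_in)/(2πkL); films add R = 1/(hA).
R_carbon steel pipe wall = ln(80.7/75)/(2π×43.2×1) = 2.699×10^-4 K/W
R_vermiculite fill = ln(160.7/80.7)/(2π×0.0646×1) = 1.697 K/W
R_ceramic-fibre blanket = ln(225.7/160.7)/(2π×0.108×1) = 0.5006 K/W
R_outer film = 1/(h_o·2πr_oL) = 1/(20.6×2π×0.2257×1) = 0.03423 K/W
R_total = 2.232 K/W
Q = ΔT/R_total = 351/2.232

q′ ≈ 157 W/m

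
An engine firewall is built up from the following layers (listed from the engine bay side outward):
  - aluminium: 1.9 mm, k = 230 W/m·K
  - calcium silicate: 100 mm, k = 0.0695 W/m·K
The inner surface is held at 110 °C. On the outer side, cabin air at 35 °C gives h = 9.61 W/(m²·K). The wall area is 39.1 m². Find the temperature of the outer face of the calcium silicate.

T ≈ 40.1 °C

Using the resistance-network approach (series):
R_aluminium = L/(kA) = 0.0019/(230×39.1) = 2.113×10^-7 K/W
R_calcium silicate = L/(kA) = 0.1/(0.0695×39.1) = 0.0368 K/W
R_outer film = 1/(h_o·A) = 1/(9.61×39.1) = 0.002661 K/W
R_total = 0.03946 K/W;  Q = ΔT/R_total = 75/0.03946 = 1901 W
T_interface = T_inner − Q·ΣR(inner→interface) = 110 − 1900×0.0368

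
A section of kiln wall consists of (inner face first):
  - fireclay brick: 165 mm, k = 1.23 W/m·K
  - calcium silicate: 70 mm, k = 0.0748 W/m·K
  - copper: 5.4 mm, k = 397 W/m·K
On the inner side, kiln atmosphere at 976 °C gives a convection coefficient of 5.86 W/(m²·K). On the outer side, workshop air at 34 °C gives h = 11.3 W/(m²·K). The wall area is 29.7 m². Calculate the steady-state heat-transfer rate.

Q ≈ 21000 W

Thermal resistances in series:
R_inner film = 1/(h_i·A) = 1/(5.86×29.7) = 0.005746 K/W
R_fireclay brick = L/(kA) = 0.165/(1.23×29.7) = 0.004517 K/W
R_calcium silicate = L/(kA) = 0.07/(0.0748×29.7) = 0.03151 K/W
R_copper = L/(kA) = 0.0054/(397×29.7) = 4.58×10^-7 K/W
R_outer film = 1/(h_o·A) = 1/(11.3×29.7) = 0.00298 K/W
R_total = 0.04475 K/W
Q = ΔT / R_total = 942 / 0.04475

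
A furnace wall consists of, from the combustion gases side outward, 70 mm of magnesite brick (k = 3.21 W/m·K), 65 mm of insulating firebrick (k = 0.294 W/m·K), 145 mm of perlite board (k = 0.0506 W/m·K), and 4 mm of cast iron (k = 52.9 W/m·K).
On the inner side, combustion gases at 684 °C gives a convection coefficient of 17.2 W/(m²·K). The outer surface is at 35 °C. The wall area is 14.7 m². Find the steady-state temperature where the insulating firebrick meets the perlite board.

Model the wall as resistances in series:
R_inner film = 1/(h_i·A) = 1/(17.2×14.7) = 0.003955 K/W
R_magnesite brick = L/(kA) = 0.07/(3.21×14.7) = 0.001483 K/W
R_insulating firebrick = L/(kA) = 0.065/(0.294×14.7) = 0.01504 K/W
R_perlite board = L/(kA) = 0.145/(0.0506×14.7) = 0.1949 K/W
R_cast iron = L/(kA) = 0.004/(52.9×14.7) = 5.144×10^-6 K/W
R_total = 0.2154 K/W;  Q = ΔT/R_total = 649/0.2154 = 3013 W
T_interface = T_inner − Q·ΣR(inner→interface) = 684 − 3010×0.02048

T ≈ 622 °C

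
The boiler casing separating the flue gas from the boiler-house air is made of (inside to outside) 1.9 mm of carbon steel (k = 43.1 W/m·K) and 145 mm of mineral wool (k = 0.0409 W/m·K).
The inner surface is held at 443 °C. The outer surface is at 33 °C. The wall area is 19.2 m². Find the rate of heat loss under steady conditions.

Series thermal resistances:
R_carbon steel = L/(kA) = 0.0019/(43.1×19.2) = 2.296×10^-6 K/W
R_mineral wool = L/(kA) = 0.145/(0.0409×19.2) = 0.1846 K/W
R_total = 0.1846 K/W
Q = ΔT / R_total = 410 / 0.1846

Q ≈ 2220 W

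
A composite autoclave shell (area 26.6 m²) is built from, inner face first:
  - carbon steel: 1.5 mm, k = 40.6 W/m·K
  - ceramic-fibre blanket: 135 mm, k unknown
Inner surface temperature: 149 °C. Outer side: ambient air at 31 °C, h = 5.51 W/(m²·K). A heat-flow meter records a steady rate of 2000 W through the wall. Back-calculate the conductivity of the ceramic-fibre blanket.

k ≈ 0.0973 W/(m·K)

Treating each layer as a thermal resistance in series:
R_carbon steel = L/(kA) = 0.0015/(40.6×26.6) = 1.389×10^-6 K/W
R_outer film = 1/(h_o·A) = 1/(5.51×26.6) = 0.006823 K/W
Sum of known resistances R_other = 0.006824 K/W
Total R = ΔT/Q = 118/2000 = 0.059 K/W
R_ceramic-fibre blanket = R_total − R_other = 0.05218 K/W
k = L/(R·A) = 0.135/(0.05218×26.6)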